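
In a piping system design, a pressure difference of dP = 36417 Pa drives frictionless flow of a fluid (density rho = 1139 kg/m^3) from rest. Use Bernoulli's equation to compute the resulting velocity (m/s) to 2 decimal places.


v = sqrt(2*dP/rho)
v = sqrt(2*36417/1139)
v = sqrt(63.945566)
v = 8.00 m/s


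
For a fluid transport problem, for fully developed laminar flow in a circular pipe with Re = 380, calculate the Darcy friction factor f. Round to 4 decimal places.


f = 64 / Re
f = 64 / 380
f = 0.1684


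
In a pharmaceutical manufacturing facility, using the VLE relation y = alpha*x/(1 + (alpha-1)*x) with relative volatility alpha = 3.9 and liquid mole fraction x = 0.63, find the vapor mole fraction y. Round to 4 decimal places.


y = alpha*x / (1 + (alpha-1)*x)
y = 3.9*0.63 / (1 + (3.9-1)*0.63)
y = 2.457 / (1 + 1.827)
y = 2.457 / 2.827
y = 0.8691


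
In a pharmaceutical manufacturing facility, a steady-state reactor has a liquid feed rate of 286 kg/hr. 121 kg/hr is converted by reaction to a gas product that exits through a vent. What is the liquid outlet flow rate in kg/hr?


Steady-state mass balance on the main outlet: F_out = F_in - F_removed
F_out = 286 - 121
F_out = 165 kg/hr


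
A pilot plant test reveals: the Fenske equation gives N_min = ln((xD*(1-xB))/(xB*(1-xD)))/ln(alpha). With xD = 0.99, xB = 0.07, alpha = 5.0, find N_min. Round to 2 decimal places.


N_min = ln((xD*(1-xB))/(xB*(1-xD))) / ln(alpha)
Numerator inside ln: 0.9207 / 0.0007 = 1315.285714
ln(1315.285714) = 7.181809
ln(alpha) = ln(5.0) = 1.609438
N_min = 7.181809 / 1.609438 = 4.46


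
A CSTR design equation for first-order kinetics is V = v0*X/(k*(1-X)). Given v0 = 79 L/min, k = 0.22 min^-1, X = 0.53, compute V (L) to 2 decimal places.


V = v0 * X / (k * (1 - X))
V = 79 * 0.53 / (0.22 * (1 - 0.53))
V = 41.87 / (0.22 * 0.47)
V = 41.87 / 0.1034
V = 404.93 L


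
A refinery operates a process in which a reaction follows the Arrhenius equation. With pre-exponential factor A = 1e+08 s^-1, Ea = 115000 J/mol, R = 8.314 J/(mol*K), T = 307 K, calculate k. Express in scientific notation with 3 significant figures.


k = A * exp(-Ea/(R*T))
k = 1e+08 * exp(-115000 / (8.314 * 307))
k = 1e+08 * exp(-45.055669)
k = 2.71e-12


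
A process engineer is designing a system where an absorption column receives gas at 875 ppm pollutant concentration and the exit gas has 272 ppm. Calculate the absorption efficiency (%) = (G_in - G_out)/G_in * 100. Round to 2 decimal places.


Efficiency = (G_in - G_out) / G_in * 100%
Efficiency = (875 - 272) / 875 * 100
Efficiency = 603 / 875 * 100
Efficiency = 68.91%


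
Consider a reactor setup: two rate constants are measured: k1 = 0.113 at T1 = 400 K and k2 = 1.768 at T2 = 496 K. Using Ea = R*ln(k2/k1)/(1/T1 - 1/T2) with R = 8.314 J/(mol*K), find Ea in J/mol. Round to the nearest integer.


Ea = R * ln(k2/k1) / (1/T1 - 1/T2)
ln(k2/k1) = ln(1.768/0.113) = 2.7502164
1/T1 - 1/T2 = 1/400 - 1/496 = 0.000483870968
Ea = 8.314 * 2.7502164 / 0.000483870968
Ea = 47255 J/mol


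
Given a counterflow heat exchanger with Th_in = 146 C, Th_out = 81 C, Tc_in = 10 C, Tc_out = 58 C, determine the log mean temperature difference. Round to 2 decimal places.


dT1 = Th_in - Tc_out = 146 - 58 = 88
dT2 = Th_out - Tc_in = 81 - 10 = 71
LMTD = (dT1 - dT2) / ln(dT1/dT2)
LMTD = (88 - 71) / ln(88/71)
LMTD = 79.20 K


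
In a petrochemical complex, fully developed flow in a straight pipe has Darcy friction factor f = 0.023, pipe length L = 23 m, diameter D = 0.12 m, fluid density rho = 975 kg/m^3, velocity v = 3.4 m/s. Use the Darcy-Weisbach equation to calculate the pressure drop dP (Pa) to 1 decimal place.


dP = f * (L/D) * (rho*v^2/2)
dP = 0.023 * (23/0.12) * (975*3.4^2/2)
L/D = 191.66666667
rho*v^2/2 = 975*11.56/2 = 5635.5
dP = 0.023 * 191.66666667 * 5635.5
dP = 24843.2 Pa


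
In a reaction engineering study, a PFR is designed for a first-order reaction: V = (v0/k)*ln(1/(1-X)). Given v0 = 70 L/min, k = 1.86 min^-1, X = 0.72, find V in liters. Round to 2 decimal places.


V = (v0/k) * ln(1/(1-X))
V = (70/1.86) * ln(1/(1-0.72))
V = 37.634409 * ln(3.571429)
V = 37.634409 * 1.272966
V = 47.91 L


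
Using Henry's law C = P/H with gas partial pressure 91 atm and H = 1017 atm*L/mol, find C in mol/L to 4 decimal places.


C = P / H
C = 91 / 1017
C = 0.0895 mol/L


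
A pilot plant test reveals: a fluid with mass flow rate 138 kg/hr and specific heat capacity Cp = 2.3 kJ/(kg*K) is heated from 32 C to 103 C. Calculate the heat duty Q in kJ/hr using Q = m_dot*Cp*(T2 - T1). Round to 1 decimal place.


Q = m_dot * Cp * (T2 - T1)
Q = 138 * 2.3 * (103 - 32)
Q = 138 * 2.3 * 71
Q = 22535.4 kJ/hr


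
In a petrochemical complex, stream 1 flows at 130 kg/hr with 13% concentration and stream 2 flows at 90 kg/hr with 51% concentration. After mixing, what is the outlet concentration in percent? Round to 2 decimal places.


Mass balance on solute: F1*x1 + F2*x2 = F3*x3
F3 = F1 + F2 = 130 + 90 = 220 kg/hr
x3 = (F1*x1 + F2*x2)/F3
x3 = (130*0.13 + 90*0.51) / 220
x3 = 28.55%


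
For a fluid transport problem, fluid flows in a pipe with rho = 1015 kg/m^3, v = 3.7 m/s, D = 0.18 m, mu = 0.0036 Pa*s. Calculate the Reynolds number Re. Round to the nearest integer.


Re = rho * v * D / mu
Re = 1015 * 3.7 * 0.18 / 0.0036
Re = 675.99 / 0.0036
Re = 187775


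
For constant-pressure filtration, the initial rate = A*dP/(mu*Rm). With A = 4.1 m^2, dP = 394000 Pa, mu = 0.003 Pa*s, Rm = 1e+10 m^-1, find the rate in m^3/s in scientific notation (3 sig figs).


rate = A * dP / (mu * Rm)
rate = 4.1 * 394000 / (0.003 * 1e+10)
rate = 1615400.0 / 3.000e+07
rate = 5.38e-02 m^3/s


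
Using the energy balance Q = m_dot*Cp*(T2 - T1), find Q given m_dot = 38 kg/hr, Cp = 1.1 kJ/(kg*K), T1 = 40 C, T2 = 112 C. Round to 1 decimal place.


Q = m_dot * Cp * (T2 - T1)
Q = 38 * 1.1 * (112 - 40)
Q = 38 * 1.1 * 72
Q = 3009.6 kJ/hr


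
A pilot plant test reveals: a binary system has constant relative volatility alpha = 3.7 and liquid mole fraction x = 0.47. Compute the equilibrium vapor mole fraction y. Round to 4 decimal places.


y = alpha*x / (1 + (alpha-1)*x)
y = 3.7*0.47 / (1 + (3.7-1)*0.47)
y = 1.739 / (1 + 1.269)
y = 1.739 / 2.269
y = 0.7664


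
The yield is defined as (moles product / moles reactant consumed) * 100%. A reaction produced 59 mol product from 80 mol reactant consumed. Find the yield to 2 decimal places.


Yield = (moles product / moles consumed) * 100%
Yield = (59 / 80) * 100
Yield = 0.7375 * 100
Yield = 73.75%


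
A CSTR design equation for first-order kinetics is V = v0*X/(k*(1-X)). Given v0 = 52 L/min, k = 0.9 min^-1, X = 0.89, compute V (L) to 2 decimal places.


V = v0 * X / (k * (1 - X))
V = 52 * 0.89 / (0.9 * (1 - 0.89))
V = 46.28 / (0.9 * 0.11)
V = 46.28 / 0.099
V = 467.47 L


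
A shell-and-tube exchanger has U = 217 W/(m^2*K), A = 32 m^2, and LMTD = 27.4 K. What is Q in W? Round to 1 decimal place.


Q = U * A * LMTD
Q = 217 * 32 * 27.4
Q = 190265.6 W


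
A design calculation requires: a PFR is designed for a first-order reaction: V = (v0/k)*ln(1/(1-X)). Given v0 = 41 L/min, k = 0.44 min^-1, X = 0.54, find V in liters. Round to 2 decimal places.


V = (v0/k) * ln(1/(1-X))
V = (41/0.44) * ln(1/(1-0.54))
V = 93.181818 * ln(2.173913)
V = 93.181818 * 0.776529
V = 72.36 L


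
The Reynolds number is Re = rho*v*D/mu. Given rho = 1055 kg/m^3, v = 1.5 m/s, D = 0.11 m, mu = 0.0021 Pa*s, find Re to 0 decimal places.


Re = rho * v * D / mu
Re = 1055 * 1.5 * 0.11 / 0.0021
Re = 174.075 / 0.0021
Re = 82893


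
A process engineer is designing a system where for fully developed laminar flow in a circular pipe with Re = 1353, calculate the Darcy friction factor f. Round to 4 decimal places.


f = 64 / Re
f = 64 / 1353
f = 0.0473


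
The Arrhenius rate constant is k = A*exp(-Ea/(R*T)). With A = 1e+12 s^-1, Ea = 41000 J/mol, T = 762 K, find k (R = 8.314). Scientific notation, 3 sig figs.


k = A * exp(-Ea/(R*T))
k = 1e+12 * exp(-41000 / (8.314 * 762))
k = 1e+12 * exp(-6.471707)
k = 1.55e+09


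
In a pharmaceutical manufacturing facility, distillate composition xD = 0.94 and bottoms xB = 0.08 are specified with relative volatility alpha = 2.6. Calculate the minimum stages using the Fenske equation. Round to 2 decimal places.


N_min = ln((xD*(1-xB))/(xB*(1-xD))) / ln(alpha)
Numerator inside ln: 0.8648 / 0.0048 = 180.166667
ln(180.166667) = 5.193882
ln(alpha) = ln(2.6) = 0.955511
N_min = 5.193882 / 0.955511 = 5.44


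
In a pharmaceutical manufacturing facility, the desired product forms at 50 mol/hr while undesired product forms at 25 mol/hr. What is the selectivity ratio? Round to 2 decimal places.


S = desired product rate / undesired product rate
S = 50 / 25
S = 2.00


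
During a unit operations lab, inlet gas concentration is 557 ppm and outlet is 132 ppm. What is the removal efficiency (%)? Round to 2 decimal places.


Efficiency = (G_in - G_out) / G_in * 100%
Efficiency = (557 - 132) / 557 * 100
Efficiency = 425 / 557 * 100
Efficiency = 76.30%


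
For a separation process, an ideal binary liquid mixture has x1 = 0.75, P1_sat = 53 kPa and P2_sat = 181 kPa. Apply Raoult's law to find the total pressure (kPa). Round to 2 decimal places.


P = x1*P1_sat + x2*P2_sat
x2 = 1 - x1 = 1 - 0.75 = 0.25
P = 0.75*53 + 0.25*181
P = 39.75 + 45.25
P = 85.00 kPa


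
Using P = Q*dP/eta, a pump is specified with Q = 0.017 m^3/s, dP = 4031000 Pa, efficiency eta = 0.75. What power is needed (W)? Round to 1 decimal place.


P = Q * dP / eta
P = 0.017 * 4031000 / 0.75
P = 68527.0 / 0.75
P = 91369.3 W


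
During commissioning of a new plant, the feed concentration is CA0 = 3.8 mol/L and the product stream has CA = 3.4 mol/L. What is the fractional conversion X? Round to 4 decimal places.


X = (CA0 - CA) / CA0
X = (3.8 - 3.4) / 3.8
X = 0.4 / 3.8
X = 0.1053


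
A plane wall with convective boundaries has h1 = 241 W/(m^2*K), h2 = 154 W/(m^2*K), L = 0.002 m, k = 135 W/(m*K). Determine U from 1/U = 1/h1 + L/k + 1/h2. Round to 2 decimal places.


1/U = 1/h1 + L/k + 1/h2
1/U = 1/241 + 0.002/135 + 1/154
1/U = 0.0041493776 + 1.48148e-05 + 0.0064935065
1/U = 0.0106576989
U = 93.83 W/(m^2*K)


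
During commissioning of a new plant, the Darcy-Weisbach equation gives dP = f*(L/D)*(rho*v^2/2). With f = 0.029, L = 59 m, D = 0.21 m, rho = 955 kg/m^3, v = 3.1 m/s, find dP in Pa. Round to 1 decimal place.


dP = f * (L/D) * (rho*v^2/2)
dP = 0.029 * (59/0.21) * (955*3.1^2/2)
L/D = 280.95238095
rho*v^2/2 = 955*9.61/2 = 4588.775
dP = 0.029 * 280.95238095 * 4588.775
dP = 37387.6 Pa


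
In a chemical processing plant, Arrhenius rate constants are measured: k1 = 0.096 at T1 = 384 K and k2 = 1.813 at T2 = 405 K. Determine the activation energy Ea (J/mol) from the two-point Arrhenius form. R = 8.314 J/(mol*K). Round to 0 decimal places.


Ea = R * ln(k2/k1) / (1/T1 - 1/T2)
ln(k2/k1) = ln(1.813/0.096) = 2.93839
1/T1 - 1/T2 = 1/384 - 1/405 = 0.000135030864
Ea = 8.314 * 2.93839 / 0.000135030864
Ea = 180920 J/mol


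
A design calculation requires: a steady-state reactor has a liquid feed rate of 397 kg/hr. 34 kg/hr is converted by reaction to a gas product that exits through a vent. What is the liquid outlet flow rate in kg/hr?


Steady-state mass balance on the main outlet: F_out = F_in - F_removed
F_out = 397 - 34
F_out = 363 kg/hr


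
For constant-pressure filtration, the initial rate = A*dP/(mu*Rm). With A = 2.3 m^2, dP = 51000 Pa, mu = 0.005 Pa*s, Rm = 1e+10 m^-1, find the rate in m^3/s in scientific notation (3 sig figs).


rate = A * dP / (mu * Rm)
rate = 2.3 * 51000 / (0.005 * 1e+10)
rate = 117300.0 / 5.000e+07
rate = 2.35e-03 m^3/s


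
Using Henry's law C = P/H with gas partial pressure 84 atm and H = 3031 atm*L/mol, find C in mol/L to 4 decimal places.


C = P / H
C = 84 / 3031
C = 0.0277 mol/L


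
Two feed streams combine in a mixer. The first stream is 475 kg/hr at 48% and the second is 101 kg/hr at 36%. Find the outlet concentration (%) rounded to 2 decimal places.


Mass balance on solute: F1*x1 + F2*x2 = F3*x3
F3 = F1 + F2 = 475 + 101 = 576 kg/hr
x3 = (F1*x1 + F2*x2)/F3
x3 = (475*0.48 + 101*0.36) / 576
x3 = 45.90%


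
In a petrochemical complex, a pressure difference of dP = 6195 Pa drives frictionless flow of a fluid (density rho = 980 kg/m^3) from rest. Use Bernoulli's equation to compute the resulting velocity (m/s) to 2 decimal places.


v = sqrt(2*dP/rho)
v = sqrt(2*6195/980)
v = sqrt(12.642857)
v = 3.56 m/s


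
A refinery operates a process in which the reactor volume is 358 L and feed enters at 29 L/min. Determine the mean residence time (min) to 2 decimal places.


tau = V / v0
tau = 358 / 29
tau = 12.34 min


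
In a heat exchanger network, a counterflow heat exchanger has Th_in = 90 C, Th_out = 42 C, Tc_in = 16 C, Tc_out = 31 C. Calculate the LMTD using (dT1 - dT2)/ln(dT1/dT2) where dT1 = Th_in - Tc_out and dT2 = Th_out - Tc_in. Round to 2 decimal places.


dT1 = Th_in - Tc_out = 90 - 31 = 59
dT2 = Th_out - Tc_in = 42 - 16 = 26
LMTD = (dT1 - dT2) / ln(dT1/dT2)
LMTD = (59 - 26) / ln(59/26)
LMTD = 40.27 K


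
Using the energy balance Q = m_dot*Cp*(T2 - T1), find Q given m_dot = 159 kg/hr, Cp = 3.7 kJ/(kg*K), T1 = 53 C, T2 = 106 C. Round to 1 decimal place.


Q = m_dot * Cp * (T2 - T1)
Q = 159 * 3.7 * (106 - 53)
Q = 159 * 3.7 * 53
Q = 31179.9 kJ/hr


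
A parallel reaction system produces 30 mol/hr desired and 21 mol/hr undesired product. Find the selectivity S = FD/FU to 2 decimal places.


S = desired product rate / undesired product rate
S = 30 / 21
S = 1.43


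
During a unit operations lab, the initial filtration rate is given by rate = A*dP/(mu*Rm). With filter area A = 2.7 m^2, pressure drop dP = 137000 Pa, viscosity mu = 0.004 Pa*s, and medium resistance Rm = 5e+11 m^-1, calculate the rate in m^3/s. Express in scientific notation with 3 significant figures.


rate = A * dP / (mu * Rm)
rate = 2.7 * 137000 / (0.004 * 5e+11)
rate = 369900.0 / 2.000e+09
rate = 1.85e-04 m^3/s


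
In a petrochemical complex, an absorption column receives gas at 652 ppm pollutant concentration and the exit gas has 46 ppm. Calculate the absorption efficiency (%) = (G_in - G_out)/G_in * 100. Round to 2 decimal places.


Efficiency = (G_in - G_out) / G_in * 100%
Efficiency = (652 - 46) / 652 * 100
Efficiency = 606 / 652 * 100
Efficiency = 92.94%


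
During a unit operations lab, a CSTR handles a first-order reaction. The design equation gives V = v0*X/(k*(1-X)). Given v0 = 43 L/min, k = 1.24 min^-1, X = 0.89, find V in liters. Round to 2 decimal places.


V = v0 * X / (k * (1 - X))
V = 43 * 0.89 / (1.24 * (1 - 0.89))
V = 38.27 / (1.24 * 0.11)
V = 38.27 / 0.1364
V = 280.57 L


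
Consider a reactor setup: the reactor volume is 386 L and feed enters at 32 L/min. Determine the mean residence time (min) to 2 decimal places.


tau = V / v0
tau = 386 / 32
tau = 12.06 min


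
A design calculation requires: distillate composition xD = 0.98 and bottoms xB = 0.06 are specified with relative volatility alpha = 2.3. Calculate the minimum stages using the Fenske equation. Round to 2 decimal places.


N_min = ln((xD*(1-xB))/(xB*(1-xD))) / ln(alpha)
Numerator inside ln: 0.9212 / 0.0012 = 767.666667
ln(767.666667) = 6.643356
ln(alpha) = ln(2.3) = 0.832909
N_min = 6.643356 / 0.832909 = 7.98


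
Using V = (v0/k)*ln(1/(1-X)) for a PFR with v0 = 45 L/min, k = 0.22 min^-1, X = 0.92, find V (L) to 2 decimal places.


V = (v0/k) * ln(1/(1-X))
V = (45/0.22) * ln(1/(1-0.92))
V = 204.545455 * ln(12.5)
V = 204.545455 * 2.525729
V = 516.63 L


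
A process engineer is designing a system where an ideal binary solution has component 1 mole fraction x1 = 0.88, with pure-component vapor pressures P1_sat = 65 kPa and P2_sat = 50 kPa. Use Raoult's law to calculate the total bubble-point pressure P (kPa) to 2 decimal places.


P = x1*P1_sat + x2*P2_sat
x2 = 1 - x1 = 1 - 0.88 = 0.12
P = 0.88*65 + 0.12*50
P = 57.2 + 6.0
P = 63.20 kPa


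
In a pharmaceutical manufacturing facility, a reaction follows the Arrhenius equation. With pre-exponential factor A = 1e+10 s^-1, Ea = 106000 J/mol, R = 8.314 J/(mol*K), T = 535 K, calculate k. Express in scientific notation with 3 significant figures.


k = A * exp(-Ea/(R*T))
k = 1e+10 * exp(-106000 / (8.314 * 535))
k = 1e+10 * exp(-23.830989)
k = 4.47e-01


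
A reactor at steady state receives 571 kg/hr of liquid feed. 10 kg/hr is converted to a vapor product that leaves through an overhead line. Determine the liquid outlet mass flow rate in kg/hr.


Steady-state mass balance on the main outlet: F_out = F_in - F_removed
F_out = 571 - 10
F_out = 561 kg/hr


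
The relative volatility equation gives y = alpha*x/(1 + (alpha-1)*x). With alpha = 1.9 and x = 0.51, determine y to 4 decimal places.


y = alpha*x / (1 + (alpha-1)*x)
y = 1.9*0.51 / (1 + (1.9-1)*0.51)
y = 0.969 / (1 + 0.459)
y = 0.969 / 1.459
y = 0.6642


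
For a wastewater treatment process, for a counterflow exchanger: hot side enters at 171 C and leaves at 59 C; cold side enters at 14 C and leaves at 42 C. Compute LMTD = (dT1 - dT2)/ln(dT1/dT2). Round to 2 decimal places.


dT1 = Th_in - Tc_out = 171 - 42 = 129
dT2 = Th_out - Tc_in = 59 - 14 = 45
LMTD = (dT1 - dT2) / ln(dT1/dT2)
LMTD = (129 - 45) / ln(129/45)
LMTD = 79.76 K


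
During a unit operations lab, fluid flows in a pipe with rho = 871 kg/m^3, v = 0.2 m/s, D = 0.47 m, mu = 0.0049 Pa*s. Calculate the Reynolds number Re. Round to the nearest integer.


Re = rho * v * D / mu
Re = 871 * 0.2 * 0.47 / 0.0049
Re = 81.874 / 0.0049
Re = 16709


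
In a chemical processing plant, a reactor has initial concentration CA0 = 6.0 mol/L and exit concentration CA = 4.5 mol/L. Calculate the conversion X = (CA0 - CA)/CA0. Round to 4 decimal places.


X = (CA0 - CA) / CA0
X = (6.0 - 4.5) / 6.0
X = 1.5 / 6.0
X = 0.2500


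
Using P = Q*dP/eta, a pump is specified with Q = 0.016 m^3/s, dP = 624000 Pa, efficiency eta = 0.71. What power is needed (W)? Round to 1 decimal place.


P = Q * dP / eta
P = 0.016 * 624000 / 0.71
P = 9984.0 / 0.71
P = 14062.0 W


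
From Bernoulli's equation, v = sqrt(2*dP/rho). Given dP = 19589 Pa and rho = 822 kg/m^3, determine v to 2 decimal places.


v = sqrt(2*dP/rho)
v = sqrt(2*19589/822)
v = sqrt(47.6618)
v = 6.90 m/s


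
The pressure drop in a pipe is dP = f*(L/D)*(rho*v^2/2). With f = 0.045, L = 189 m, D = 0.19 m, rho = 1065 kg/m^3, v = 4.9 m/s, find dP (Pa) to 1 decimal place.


dP = f * (L/D) * (rho*v^2/2)
dP = 0.045 * (189/0.19) * (1065*4.9^2/2)
L/D = 994.73684211
rho*v^2/2 = 1065*24.01/2 = 12785.325
dP = 0.045 * 994.73684211 * 12785.325
dP = 572311.5 Pa


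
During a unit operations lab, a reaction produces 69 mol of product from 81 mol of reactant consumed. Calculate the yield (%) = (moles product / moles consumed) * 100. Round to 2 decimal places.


Yield = (moles product / moles consumed) * 100%
Yield = (69 / 81) * 100
Yield = 0.8519 * 100
Yield = 85.19%


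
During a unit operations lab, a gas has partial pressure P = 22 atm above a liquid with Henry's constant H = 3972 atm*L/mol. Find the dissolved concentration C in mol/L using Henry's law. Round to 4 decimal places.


C = P / H
C = 22 / 3972
C = 0.0055 mol/L


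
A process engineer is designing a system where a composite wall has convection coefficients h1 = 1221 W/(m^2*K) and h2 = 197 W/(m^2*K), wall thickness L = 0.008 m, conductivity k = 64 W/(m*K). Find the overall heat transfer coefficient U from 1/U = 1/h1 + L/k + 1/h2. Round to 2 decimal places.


1/U = 1/h1 + L/k + 1/h2
1/U = 1/1221 + 0.008/64 + 1/197
1/U = 0.0008190008 + 0.000125 + 0.0050761421
1/U = 0.0060201429
U = 166.11 W/(m^2*K)


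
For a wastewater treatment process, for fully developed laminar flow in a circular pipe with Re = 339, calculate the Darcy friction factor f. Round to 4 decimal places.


f = 64 / Re
f = 64 / 339
f = 0.1888


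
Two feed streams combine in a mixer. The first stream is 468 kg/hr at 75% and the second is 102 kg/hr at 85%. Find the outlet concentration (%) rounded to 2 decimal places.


Mass balance on solute: F1*x1 + F2*x2 = F3*x3
F3 = F1 + F2 = 468 + 102 = 570 kg/hr
x3 = (F1*x1 + F2*x2)/F3
x3 = (468*0.75 + 102*0.85) / 570
x3 = 76.79%


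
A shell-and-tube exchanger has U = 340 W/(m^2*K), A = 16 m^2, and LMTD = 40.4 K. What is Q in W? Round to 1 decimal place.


Q = U * A * LMTD
Q = 340 * 16 * 40.4
Q = 219776.0 W


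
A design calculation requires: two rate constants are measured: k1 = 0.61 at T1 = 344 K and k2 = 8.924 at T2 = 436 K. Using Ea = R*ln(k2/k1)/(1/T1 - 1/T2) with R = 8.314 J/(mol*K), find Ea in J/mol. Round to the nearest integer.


Ea = R * ln(k2/k1) / (1/T1 - 1/T2)
ln(k2/k1) = ln(8.924/0.61) = 2.6830406
1/T1 - 1/T2 = 1/344 - 1/436 = 0.000613398763
Ea = 8.314 * 2.6830406 / 0.000613398763
Ea = 36366 J/mol


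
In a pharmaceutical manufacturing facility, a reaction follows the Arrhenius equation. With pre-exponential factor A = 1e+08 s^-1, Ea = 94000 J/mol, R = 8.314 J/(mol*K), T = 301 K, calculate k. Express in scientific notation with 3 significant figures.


k = A * exp(-Ea/(R*T))
k = 1e+08 * exp(-94000 / (8.314 * 301))
k = 1e+08 * exp(-37.562227)
k = 4.86e-09


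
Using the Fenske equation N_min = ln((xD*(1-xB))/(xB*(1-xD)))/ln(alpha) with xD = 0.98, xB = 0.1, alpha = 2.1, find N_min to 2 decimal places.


N_min = ln((xD*(1-xB))/(xB*(1-xD))) / ln(alpha)
Numerator inside ln: 0.882 / 0.002 = 441.0
ln(441.0) = 6.089045
ln(alpha) = ln(2.1) = 0.741937
N_min = 6.089045 / 0.741937 = 8.21


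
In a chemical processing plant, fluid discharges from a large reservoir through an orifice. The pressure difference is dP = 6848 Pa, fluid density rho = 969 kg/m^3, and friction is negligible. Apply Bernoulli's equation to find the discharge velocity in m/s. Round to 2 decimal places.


v = sqrt(2*dP/rho)
v = sqrt(2*6848/969)
v = sqrt(14.134159)
v = 3.76 m/s


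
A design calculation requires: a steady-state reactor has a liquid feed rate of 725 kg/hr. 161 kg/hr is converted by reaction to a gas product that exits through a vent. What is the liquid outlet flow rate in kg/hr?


Steady-state mass balance on the main outlet: F_out = F_in - F_removed
F_out = 725 - 161
F_out = 564 kg/hr


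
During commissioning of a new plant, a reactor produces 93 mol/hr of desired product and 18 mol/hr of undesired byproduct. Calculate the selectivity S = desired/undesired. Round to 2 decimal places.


S = desired product rate / undesired product rate
S = 93 / 18
S = 5.17


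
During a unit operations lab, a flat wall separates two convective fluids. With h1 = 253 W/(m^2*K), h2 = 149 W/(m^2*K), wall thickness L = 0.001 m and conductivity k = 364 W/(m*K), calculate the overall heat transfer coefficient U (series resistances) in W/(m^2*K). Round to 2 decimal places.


1/U = 1/h1 + L/k + 1/h2
1/U = 1/253 + 0.001/364 + 1/149
1/U = 0.0039525692 + 2.7473e-06 + 0.0067114094
1/U = 0.0106667259
U = 93.75 W/(m^2*K)


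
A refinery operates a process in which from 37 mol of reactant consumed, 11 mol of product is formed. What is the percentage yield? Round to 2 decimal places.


Yield = (moles product / moles consumed) * 100%
Yield = (11 / 37) * 100
Yield = 0.2973 * 100
Yield = 29.73%


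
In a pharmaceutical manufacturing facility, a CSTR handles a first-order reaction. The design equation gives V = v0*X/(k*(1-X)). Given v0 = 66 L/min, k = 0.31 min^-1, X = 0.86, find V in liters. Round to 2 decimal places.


V = v0 * X / (k * (1 - X))
V = 66 * 0.86 / (0.31 * (1 - 0.86))
V = 56.76 / (0.31 * 0.14)
V = 56.76 / 0.0434
V = 1307.83 L


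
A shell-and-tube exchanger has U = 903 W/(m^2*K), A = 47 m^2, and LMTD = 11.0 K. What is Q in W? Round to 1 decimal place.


Q = U * A * LMTD
Q = 903 * 47 * 11.0
Q = 466851.0 W


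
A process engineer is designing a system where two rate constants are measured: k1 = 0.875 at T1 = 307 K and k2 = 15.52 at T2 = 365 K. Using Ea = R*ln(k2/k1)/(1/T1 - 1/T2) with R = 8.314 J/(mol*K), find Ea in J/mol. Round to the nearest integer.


Ea = R * ln(k2/k1) / (1/T1 - 1/T2)
ln(k2/k1) = ln(15.52/0.875) = 2.8756609
1/T1 - 1/T2 = 1/307 - 1/365 = 0.000517602963
Ea = 8.314 * 2.8756609 / 0.000517602963
Ea = 46190 J/mol


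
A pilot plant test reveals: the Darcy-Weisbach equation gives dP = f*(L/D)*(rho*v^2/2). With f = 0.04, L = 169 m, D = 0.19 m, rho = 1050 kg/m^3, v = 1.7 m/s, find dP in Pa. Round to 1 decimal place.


dP = f * (L/D) * (rho*v^2/2)
dP = 0.04 * (169/0.19) * (1050*1.7^2/2)
L/D = 889.47368421
rho*v^2/2 = 1050*2.89/2 = 1517.25
dP = 0.04 * 889.47368421 * 1517.25
dP = 53982.2 Pa


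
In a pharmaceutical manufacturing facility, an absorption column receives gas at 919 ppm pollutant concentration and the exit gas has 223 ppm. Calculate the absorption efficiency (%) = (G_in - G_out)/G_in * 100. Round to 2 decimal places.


Efficiency = (G_in - G_out) / G_in * 100%
Efficiency = (919 - 223) / 919 * 100
Efficiency = 696 / 919 * 100
Efficiency = 75.73%


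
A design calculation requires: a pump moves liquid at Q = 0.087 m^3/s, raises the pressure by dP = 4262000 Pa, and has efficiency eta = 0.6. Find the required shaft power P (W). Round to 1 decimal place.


P = Q * dP / eta
P = 0.087 * 4262000 / 0.6
P = 370794.0 / 0.6
P = 617990.0 W


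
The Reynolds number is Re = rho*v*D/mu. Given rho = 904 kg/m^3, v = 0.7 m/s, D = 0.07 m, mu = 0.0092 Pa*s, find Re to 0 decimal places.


Re = rho * v * D / mu
Re = 904 * 0.7 * 0.07 / 0.0092
Re = 44.296 / 0.0092
Re = 4815


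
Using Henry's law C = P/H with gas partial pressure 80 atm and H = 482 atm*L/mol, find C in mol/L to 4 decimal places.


C = P / H
C = 80 / 482
C = 0.1660 mol/L


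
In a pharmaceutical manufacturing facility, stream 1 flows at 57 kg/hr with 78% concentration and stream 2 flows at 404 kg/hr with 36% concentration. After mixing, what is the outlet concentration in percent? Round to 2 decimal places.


Mass balance on solute: F1*x1 + F2*x2 = F3*x3
F3 = F1 + F2 = 57 + 404 = 461 kg/hr
x3 = (F1*x1 + F2*x2)/F3
x3 = (57*0.78 + 404*0.36) / 461
x3 = 41.19%


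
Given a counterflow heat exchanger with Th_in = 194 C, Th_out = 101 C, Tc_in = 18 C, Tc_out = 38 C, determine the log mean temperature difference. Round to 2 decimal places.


dT1 = Th_in - Tc_out = 194 - 38 = 156
dT2 = Th_out - Tc_in = 101 - 18 = 83
LMTD = (dT1 - dT2) / ln(dT1/dT2)
LMTD = (156 - 83) / ln(156/83)
LMTD = 115.69 K


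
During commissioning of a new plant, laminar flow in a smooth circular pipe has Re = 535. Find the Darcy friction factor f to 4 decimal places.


f = 64 / Re
f = 64 / 535
f = 0.1196


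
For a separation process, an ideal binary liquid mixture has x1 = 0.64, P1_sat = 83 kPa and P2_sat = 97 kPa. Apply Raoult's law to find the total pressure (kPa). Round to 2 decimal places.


P = x1*P1_sat + x2*P2_sat
x2 = 1 - x1 = 1 - 0.64 = 0.36
P = 0.64*83 + 0.36*97
P = 53.12 + 34.92
P = 88.04 kPa


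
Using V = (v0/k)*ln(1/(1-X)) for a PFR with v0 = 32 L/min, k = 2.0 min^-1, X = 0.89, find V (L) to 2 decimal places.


V = (v0/k) * ln(1/(1-X))
V = (32/2.0) * ln(1/(1-0.89))
V = 16.0 * ln(9.090909)
V = 16.0 * 2.207275
V = 35.32 L


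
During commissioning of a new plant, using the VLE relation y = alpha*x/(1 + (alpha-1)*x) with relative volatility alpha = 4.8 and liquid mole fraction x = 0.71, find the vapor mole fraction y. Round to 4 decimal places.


y = alpha*x / (1 + (alpha-1)*x)
y = 4.8*0.71 / (1 + (4.8-1)*0.71)
y = 3.408 / (1 + 2.698)
y = 3.408 / 3.698
y = 0.9216


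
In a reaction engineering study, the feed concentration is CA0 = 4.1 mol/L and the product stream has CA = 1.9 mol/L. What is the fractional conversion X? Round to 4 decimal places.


X = (CA0 - CA) / CA0
X = (4.1 - 1.9) / 4.1
X = 2.2 / 4.1
X = 0.5366


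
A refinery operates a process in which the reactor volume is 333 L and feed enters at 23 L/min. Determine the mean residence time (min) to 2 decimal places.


tau = V / v0
tau = 333 / 23
tau = 14.48 min


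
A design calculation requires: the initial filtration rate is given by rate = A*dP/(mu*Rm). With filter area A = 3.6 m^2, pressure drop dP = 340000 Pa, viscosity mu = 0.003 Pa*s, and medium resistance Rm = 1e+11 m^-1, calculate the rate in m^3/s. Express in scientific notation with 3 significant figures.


rate = A * dP / (mu * Rm)
rate = 3.6 * 340000 / (0.003 * 1e+11)
rate = 1224000.0 / 3.000e+08
rate = 4.08e-03 m^3/s


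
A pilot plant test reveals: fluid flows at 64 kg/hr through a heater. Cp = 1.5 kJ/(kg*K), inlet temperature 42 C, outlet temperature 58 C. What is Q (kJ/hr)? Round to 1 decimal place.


Q = m_dot * Cp * (T2 - T1)
Q = 64 * 1.5 * (58 - 42)
Q = 64 * 1.5 * 16
Q = 1536.0 kJ/hr


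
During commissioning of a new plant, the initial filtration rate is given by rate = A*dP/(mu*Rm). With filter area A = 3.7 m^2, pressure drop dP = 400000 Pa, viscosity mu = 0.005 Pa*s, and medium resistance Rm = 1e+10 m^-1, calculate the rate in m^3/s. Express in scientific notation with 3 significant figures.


rate = A * dP / (mu * Rm)
rate = 3.7 * 400000 / (0.005 * 1e+10)
rate = 1480000.0 / 5.000e+07
rate = 2.96e-02 m^3/s


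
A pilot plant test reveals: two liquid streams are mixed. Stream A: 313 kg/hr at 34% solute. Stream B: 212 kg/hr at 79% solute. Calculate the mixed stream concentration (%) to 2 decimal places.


Mass balance on solute: F1*x1 + F2*x2 = F3*x3
F3 = F1 + F2 = 313 + 212 = 525 kg/hr
x3 = (F1*x1 + F2*x2)/F3
x3 = (313*0.34 + 212*0.79) / 525
x3 = 52.17%


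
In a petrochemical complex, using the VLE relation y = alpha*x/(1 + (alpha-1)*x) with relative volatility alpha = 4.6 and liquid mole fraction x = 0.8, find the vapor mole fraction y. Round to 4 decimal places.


y = alpha*x / (1 + (alpha-1)*x)
y = 4.6*0.8 / (1 + (4.6-1)*0.8)
y = 3.68 / (1 + 2.88)
y = 3.68 / 3.88
y = 0.9485


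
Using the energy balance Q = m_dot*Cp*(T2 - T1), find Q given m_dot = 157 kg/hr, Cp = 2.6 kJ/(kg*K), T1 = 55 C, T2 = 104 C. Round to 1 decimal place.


Q = m_dot * Cp * (T2 - T1)
Q = 157 * 2.6 * (104 - 55)
Q = 157 * 2.6 * 49
Q = 20001.8 kJ/hr


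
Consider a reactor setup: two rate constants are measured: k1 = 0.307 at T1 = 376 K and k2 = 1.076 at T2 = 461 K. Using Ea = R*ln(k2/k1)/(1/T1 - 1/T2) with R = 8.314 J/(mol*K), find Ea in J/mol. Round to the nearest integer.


Ea = R * ln(k2/k1) / (1/T1 - 1/T2)
ln(k2/k1) = ln(1.076/0.307) = 1.254158
1/T1 - 1/T2 = 1/376 - 1/461 = 0.000490377071
Ea = 8.314 * 1.254158 / 0.000490377071
Ea = 21263 J/mol


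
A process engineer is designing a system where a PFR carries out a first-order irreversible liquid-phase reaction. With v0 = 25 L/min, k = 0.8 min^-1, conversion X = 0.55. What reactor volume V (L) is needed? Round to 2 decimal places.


V = (v0/k) * ln(1/(1-X))
V = (25/0.8) * ln(1/(1-0.55))
V = 31.25 * ln(2.222222)
V = 31.25 * 0.798508
V = 24.95 L


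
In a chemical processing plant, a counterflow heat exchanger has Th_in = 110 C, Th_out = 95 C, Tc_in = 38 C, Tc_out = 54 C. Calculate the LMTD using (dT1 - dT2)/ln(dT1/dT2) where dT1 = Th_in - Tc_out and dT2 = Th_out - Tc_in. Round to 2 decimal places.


dT1 = Th_in - Tc_out = 110 - 54 = 56
dT2 = Th_out - Tc_in = 95 - 38 = 57
LMTD = (dT1 - dT2) / ln(dT1/dT2)
LMTD = (56 - 57) / ln(56/57)
LMTD = 56.50 K


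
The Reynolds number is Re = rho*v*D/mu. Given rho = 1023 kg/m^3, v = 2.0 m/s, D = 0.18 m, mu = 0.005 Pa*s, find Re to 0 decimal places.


Re = rho * v * D / mu
Re = 1023 * 2.0 * 0.18 / 0.005
Re = 368.28 / 0.005
Re = 73656


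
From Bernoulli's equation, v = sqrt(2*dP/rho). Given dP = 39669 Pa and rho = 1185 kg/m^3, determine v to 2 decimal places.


v = sqrt(2*dP/rho)
v = sqrt(2*39669/1185)
v = sqrt(66.951899)
v = 8.18 m/s


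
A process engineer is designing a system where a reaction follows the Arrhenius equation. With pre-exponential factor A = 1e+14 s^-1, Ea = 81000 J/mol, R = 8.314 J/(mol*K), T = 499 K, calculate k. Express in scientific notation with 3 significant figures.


k = A * exp(-Ea/(R*T))
k = 1e+14 * exp(-81000 / (8.314 * 499))
k = 1e+14 * exp(-19.524254)
k = 3.32e+05


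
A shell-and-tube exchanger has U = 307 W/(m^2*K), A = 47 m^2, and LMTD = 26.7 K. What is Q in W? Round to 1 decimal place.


Q = U * A * LMTD
Q = 307 * 47 * 26.7
Q = 385254.3 W


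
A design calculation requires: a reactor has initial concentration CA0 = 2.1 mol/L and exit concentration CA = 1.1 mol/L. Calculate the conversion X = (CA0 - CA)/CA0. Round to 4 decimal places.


X = (CA0 - CA) / CA0
X = (2.1 - 1.1) / 2.1
X = 1.0 / 2.1
X = 0.4762


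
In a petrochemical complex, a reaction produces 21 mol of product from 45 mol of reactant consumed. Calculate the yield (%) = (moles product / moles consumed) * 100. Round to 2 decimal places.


Yield = (moles product / moles consumed) * 100%
Yield = (21 / 45) * 100
Yield = 0.4667 * 100
Yield = 46.67%


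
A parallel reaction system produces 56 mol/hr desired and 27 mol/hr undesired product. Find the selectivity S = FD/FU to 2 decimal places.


S = desired product rate / undesired product rate
S = 56 / 27
S = 2.07


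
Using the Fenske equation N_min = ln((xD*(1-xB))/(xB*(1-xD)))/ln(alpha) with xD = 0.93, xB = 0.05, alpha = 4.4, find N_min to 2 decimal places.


N_min = ln((xD*(1-xB))/(xB*(1-xD))) / ln(alpha)
Numerator inside ln: 0.8835 / 0.0035 = 252.428571
ln(252.428571) = 5.531128
ln(alpha) = ln(4.4) = 1.481605
N_min = 5.531128 / 1.481605 = 3.73


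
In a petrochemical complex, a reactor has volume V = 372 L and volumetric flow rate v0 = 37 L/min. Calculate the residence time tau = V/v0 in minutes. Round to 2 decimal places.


tau = V / v0
tau = 372 / 37
tau = 10.05 min


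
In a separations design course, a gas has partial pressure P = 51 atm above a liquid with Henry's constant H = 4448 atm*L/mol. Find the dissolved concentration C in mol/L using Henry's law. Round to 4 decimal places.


C = P / H
C = 51 / 4448
C = 0.0115 mol/L


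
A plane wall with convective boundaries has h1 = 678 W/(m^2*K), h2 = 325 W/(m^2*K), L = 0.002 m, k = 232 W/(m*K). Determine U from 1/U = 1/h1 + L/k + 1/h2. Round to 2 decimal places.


1/U = 1/h1 + L/k + 1/h2
1/U = 1/678 + 0.002/232 + 1/325
1/U = 0.0014749263 + 8.6207e-06 + 0.0030769231
1/U = 0.0045604701
U = 219.28 W/(m^2*K)


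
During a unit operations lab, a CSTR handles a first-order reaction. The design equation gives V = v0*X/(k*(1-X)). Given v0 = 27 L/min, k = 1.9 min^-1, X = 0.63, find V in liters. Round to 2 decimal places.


V = v0 * X / (k * (1 - X))
V = 27 * 0.63 / (1.9 * (1 - 0.63))
V = 17.01 / (1.9 * 0.37)
V = 17.01 / 0.703
V = 24.20 L


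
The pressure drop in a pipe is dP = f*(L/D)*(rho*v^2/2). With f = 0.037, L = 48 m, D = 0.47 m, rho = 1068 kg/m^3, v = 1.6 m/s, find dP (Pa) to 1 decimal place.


dP = f * (L/D) * (rho*v^2/2)
dP = 0.037 * (48/0.47) * (1068*1.6^2/2)
L/D = 102.12765957
rho*v^2/2 = 1068*2.56/2 = 1367.04
dP = 0.037 * 102.12765957 * 1367.04
dP = 5165.7 Pa


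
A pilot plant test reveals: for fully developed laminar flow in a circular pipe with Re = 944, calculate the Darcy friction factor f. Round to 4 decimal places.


f = 64 / Re
f = 64 / 944
f = 0.0678


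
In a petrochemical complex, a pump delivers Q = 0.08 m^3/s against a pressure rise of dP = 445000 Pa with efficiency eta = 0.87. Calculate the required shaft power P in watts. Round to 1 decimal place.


P = Q * dP / eta
P = 0.08 * 445000 / 0.87
P = 35600.0 / 0.87
P = 40919.5 W


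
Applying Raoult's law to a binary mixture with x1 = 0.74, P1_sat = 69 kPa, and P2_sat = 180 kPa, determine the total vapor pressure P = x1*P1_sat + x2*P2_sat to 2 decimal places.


P = x1*P1_sat + x2*P2_sat
x2 = 1 - x1 = 1 - 0.74 = 0.26
P = 0.74*69 + 0.26*180
P = 51.06 + 46.8
P = 97.86 kPa


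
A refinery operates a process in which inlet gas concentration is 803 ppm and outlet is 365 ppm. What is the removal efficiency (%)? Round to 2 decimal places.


Efficiency = (G_in - G_out) / G_in * 100%
Efficiency = (803 - 365) / 803 * 100
Efficiency = 438 / 803 * 100
Efficiency = 54.55%


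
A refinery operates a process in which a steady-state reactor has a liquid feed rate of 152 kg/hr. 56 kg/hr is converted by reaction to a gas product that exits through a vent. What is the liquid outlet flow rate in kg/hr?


Steady-state mass balance on the main outlet: F_out = F_in - F_removed
F_out = 152 - 56
F_out = 96 kg/hr


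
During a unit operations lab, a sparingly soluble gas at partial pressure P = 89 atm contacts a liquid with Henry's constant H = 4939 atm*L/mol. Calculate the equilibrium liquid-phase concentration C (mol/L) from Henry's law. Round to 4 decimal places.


C = P / H
C = 89 / 4939
C = 0.0180 mol/L


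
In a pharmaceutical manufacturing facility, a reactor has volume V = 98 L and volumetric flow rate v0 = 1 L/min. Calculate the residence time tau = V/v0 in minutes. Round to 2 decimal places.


tau = V / v0
tau = 98 / 1
tau = 98.00 min


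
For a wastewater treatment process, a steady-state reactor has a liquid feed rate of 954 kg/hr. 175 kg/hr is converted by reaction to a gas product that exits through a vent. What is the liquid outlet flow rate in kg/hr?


Steady-state mass balance on the main outlet: F_out = F_in - F_removed
F_out = 954 - 175
F_out = 779 kg/hr


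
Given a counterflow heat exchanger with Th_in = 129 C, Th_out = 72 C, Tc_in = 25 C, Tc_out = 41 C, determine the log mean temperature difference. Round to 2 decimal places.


dT1 = Th_in - Tc_out = 129 - 41 = 88
dT2 = Th_out - Tc_in = 72 - 25 = 47
LMTD = (dT1 - dT2) / ln(dT1/dT2)
LMTD = (88 - 47) / ln(88/47)
LMTD = 65.37 K


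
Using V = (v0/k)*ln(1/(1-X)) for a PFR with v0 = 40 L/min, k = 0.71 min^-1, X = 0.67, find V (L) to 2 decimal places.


V = (v0/k) * ln(1/(1-X))
V = (40/0.71) * ln(1/(1-0.67))
V = 56.338028 * ln(3.030303)
V = 56.338028 * 1.108663
V = 62.46 L


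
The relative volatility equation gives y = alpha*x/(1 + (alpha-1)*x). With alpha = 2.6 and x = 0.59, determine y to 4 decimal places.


y = alpha*x / (1 + (alpha-1)*x)
y = 2.6*0.59 / (1 + (2.6-1)*0.59)
y = 1.534 / (1 + 0.944)
y = 1.534 / 1.944
y = 0.7891


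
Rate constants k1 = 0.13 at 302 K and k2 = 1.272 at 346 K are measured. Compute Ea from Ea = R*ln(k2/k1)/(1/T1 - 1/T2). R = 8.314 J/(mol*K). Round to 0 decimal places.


Ea = R * ln(k2/k1) / (1/T1 - 1/T2)
ln(k2/k1) = ln(1.272/0.13) = 2.2808113
1/T1 - 1/T2 = 1/302 - 1/346 = 0.000421084868
Ea = 8.314 * 2.2808113 / 0.000421084868
Ea = 45033 J/mol


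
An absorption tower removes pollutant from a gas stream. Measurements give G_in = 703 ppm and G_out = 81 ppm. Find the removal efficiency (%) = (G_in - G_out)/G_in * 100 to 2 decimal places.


Efficiency = (G_in - G_out) / G_in * 100%
Efficiency = (703 - 81) / 703 * 100
Efficiency = 622 / 703 * 100
Efficiency = 88.48%


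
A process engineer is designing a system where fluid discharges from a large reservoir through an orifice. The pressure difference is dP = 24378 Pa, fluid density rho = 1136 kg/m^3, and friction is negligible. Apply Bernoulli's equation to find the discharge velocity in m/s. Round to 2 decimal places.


v = sqrt(2*dP/rho)
v = sqrt(2*24378/1136)
v = sqrt(42.919014)
v = 6.55 m/s


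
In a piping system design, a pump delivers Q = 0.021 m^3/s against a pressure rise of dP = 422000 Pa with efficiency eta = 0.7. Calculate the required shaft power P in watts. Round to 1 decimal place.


P = Q * dP / eta
P = 0.021 * 422000 / 0.7
P = 8862.0 / 0.7
P = 12660.0 W


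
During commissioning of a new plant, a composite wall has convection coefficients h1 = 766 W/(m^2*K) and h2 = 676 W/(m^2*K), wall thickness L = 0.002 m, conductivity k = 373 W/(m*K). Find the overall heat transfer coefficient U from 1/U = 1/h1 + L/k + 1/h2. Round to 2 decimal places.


1/U = 1/h1 + L/k + 1/h2
1/U = 1/766 + 0.002/373 + 1/676
1/U = 0.001305483 + 5.3619e-06 + 0.0014792899
1/U = 0.0027901348
U = 358.41 W/(m^2*K)
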